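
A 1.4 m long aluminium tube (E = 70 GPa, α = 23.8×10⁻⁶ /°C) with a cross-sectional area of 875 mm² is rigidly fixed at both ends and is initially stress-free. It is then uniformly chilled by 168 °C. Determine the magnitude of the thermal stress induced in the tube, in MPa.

σ ≈ 280 MPa (tensile)

With length fixed, the mechanical strain must cancel the thermal strain αΔT = 23.8×10⁻⁶ × 168 = 3998.4×10⁻⁶.
Hence σ = E·αΔT = 70×10³ × 3998.4×10⁻⁶ = 279.9 MPa, tensile.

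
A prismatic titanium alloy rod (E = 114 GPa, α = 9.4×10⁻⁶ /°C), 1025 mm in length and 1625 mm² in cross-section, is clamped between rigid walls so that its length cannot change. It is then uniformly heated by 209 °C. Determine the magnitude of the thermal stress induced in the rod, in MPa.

σ ≈ 224 MPa (compressive)

Because both ends are immovable the net strain is zero, and the suppressed thermal strain is αΔT = 9.4×10⁻⁶ × 209 = 1964.6×10⁻⁶.
Hence σ = E·αΔT = 114×10³ × 1964.6×10⁻⁶ = 224 MPa, compressive.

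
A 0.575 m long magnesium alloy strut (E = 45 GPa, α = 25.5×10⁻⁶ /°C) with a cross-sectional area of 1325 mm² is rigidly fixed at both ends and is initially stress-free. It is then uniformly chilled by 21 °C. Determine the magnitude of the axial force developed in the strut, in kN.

P ≈ 31.9 kN (tensile)

Full restraint means ε = 0, so the stress is σ = EαΔT = 45×10³ × 25.5×10⁻⁶ × 21 = 24.1 MPa.
P = AEαΔT = 1325 × 45×10³ × 25.5×10⁻⁶ × 21 = 31.93 kN (tensile).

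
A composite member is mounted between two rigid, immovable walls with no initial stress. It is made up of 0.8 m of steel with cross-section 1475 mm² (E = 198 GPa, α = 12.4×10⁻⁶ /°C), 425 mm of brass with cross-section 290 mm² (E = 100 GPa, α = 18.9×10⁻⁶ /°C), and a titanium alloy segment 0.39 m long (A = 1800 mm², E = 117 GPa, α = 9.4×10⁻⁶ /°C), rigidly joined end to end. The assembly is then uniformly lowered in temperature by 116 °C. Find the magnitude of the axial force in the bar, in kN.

Free thermal contraction of the whole bar: Σ αᵢΔT Lᵢ = 12.4×10⁻⁶×116×800 + 18.9×10⁻⁶×116×425 + 9.4×10⁻⁶×116×390 = 2.508 mm.
The rigid supports impose zero overall length change; the single axial force P common to all segments must satisfy P Σ Lᵢ/(AᵢEᵢ) = δ_free.
Σ Lᵢ/(AᵢEᵢ) = 800/(1475×198×10³) + 425/(290×100×10³) + 390/(1800×117×10³) = 1.925×10⁻⁵ mm/N.
P = 2.508 / 1.925×10⁻⁵ = 130300 N = 130.3 kN, tensile.

P ≈ 130 kN (tensile)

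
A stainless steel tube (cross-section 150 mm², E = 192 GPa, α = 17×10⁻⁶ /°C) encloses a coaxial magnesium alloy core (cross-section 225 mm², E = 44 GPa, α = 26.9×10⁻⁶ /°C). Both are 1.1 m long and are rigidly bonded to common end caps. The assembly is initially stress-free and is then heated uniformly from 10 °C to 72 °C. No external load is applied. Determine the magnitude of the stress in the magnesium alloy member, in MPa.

σ ≈ 20.1 MPa (compressive)

The magnesium alloy has the larger α, so on heating it would change length more than the stainless steel if both were free. The rigid plates force a common final length, so the magnesium alloy is put into compression and the stainless steel into tension, with equal and opposite forces P (no external load).
Equating the net (thermal + elastic) strains gives |α₁ − α₂|·ΔT = P·[1/(A₁E₁) + 1/(A₂E₂)].
|α₁ − α₂|·ΔT = 9.9×10⁻⁶ × 62 = 0.0006138.
1/(A₁E₁) + 1/(A₂E₂) = 1/(150×192×10³) + 1/(225×44×10³) = 1.357×10⁻⁷ N⁻¹.
So P = 0.0006138 / 1.357×10⁻⁷ = 4.522 kN.
σ_{magnesium alloy} = P/A₂ = 4522/225 = 20.1 MPa, compressive.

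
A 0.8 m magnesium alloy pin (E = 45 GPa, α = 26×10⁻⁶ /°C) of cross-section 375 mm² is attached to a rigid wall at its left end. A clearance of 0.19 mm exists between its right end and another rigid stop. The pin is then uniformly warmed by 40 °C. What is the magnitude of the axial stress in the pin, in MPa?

σ ≈ 36.1 MPa (compressive)

If the wall were absent the pin would grow by αΔT L = 26×10⁻⁶ × 40 × 800 = 0.832 mm.
The gap closes (δ_free > 0.19 mm) and the wall then resists a further 0.832 − 0.19 = 0.642 mm of expansion.
That suppressed elongation corresponds to σ = E·Δ/L = 45×10³ × 0.642/800 = 36.11 MPa.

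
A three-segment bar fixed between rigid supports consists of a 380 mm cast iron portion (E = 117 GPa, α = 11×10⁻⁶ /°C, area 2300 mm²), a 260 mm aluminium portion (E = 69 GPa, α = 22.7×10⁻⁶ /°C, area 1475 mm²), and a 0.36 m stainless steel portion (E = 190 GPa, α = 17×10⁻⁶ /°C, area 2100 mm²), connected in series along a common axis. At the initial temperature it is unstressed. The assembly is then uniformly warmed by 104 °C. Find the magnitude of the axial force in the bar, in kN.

With the walls removed the bar would change length by δ_free = Σ αᵢΔT Lᵢ = 11×10⁻⁶×104×380 + 22.7×10⁻⁶×104×260 + 17×10⁻⁶×104×360 = 1.685 mm.
Since the ends are fixed, an axial force P builds up, equal in every segment, with P · Σ Lᵢ/(AᵢEᵢ) = δ_free.
The series flexibility is Σ Lᵢ/(AᵢEᵢ) = 380/(2300×117×10³) + 260/(1475×69×10³) + 360/(2100×190×10³) = 4.869×10⁻⁶ mm/N.
P = 1.685 / 4.869×10⁻⁶ = 346100 N = 346.1 kN, compressive.

P ≈ 346 kN (compressive)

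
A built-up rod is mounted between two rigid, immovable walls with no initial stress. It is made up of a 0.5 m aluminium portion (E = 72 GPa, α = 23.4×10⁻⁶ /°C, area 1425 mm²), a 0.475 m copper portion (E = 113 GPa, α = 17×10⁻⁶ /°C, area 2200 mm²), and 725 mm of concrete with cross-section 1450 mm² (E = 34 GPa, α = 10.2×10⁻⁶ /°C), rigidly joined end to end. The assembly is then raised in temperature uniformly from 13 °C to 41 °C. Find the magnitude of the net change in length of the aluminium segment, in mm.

With the walls removed the bar would change length by δ_free = Σ αᵢΔT Lᵢ = 23.4×10⁻⁶×28×500 + 17×10⁻⁶×28×475 + 10.2×10⁻⁶×28×725 = 0.7608 mm.
The rigid supports impose zero overall length change; the single axial force P common to all segments must satisfy P Σ Lᵢ/(AᵢEᵢ) = δ_free.
The series flexibility is Σ Lᵢ/(AᵢEᵢ) = 500/(1425×72×10³) + 475/(2200×113×10³) + 725/(1450×34×10³) = 2.149×10⁻⁵ mm/N.
So P = 0.7608 / 2.149×10⁻⁵ = 35.4 kN, compressive.
For the aluminium segment, free thermal change = 23.4×10⁻⁶×28×500 = 0.3276 mm and elastic change from P = 35400×500/(1425×72×10³) = 0.1725 mm; these oppose, so the net change is 0.155 mm (segment lengthens).

|ΔL| ≈ 0.155 mm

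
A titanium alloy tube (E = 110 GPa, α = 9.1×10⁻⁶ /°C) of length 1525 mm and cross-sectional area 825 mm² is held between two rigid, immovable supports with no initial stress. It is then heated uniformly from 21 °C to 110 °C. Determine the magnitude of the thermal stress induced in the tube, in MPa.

σ ≈ 89.1 MPa (compressive)

Because both ends are immovable the net strain is zero, and the suppressed thermal strain is αΔT = 9.1×10⁻⁶ × 89 = 809.9×10⁻⁶.
Hence σ = E·αΔT = 110×10³ × 809.9×10⁻⁶ = 89.09 MPa, compressive.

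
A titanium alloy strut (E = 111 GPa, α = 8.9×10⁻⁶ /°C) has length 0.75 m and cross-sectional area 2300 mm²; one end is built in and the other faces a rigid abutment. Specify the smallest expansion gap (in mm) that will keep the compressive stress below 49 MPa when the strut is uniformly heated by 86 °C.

Free expansion if unrestrained: δ_free = αΔT L = 8.9×10⁻⁶ × 86 × 750 = 0.574 mm.
A stress of 49 MPa corresponds to the wall pushing the strut back by σL/E = 49×750/(111×10³) = 0.3311 mm.
The gap must absorb the remainder: g_min = 0.574 − 0.3311 = 0.243 mm.

g ≈ 0.243 mm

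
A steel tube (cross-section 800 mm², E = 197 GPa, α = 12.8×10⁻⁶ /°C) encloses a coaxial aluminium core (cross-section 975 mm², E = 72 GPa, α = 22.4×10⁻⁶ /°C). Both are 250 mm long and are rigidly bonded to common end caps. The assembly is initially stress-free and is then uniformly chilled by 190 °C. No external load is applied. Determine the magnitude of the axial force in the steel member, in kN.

The aluminium has the larger α, so on cooling it would change length more than the steel if both were free. The rigid plates force a common final length, so the aluminium is put into tension and the steel into compression, with equal and opposite forces P (no external load).
Equating the net (thermal + elastic) strains gives |α₁ − α₂|·ΔT = P·[1/(A₁E₁) + 1/(A₂E₂)].
|α₁ − α₂|·ΔT = 9.6×10⁻⁶ × 190 = 0.001824.
1/(A₁E₁) + 1/(A₂E₂) = 1/(800×197×10³) + 1/(975×72×10³) = 2.059×10⁻⁸ N⁻¹.
So P = 0.001824 / 2.059×10⁻⁸ = 88.59 kN.

P ≈ 88.6 kN (compressive in the steel)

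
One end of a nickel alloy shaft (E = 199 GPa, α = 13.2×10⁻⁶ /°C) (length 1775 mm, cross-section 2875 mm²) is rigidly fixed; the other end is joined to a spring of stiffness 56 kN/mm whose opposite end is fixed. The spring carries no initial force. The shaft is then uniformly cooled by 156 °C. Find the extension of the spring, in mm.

The unrestrained thermal change is αΔT L = 13.2×10⁻⁶ × 156 × 1775 = 3.655 mm.
Let P be the tensile force in the spring. The shaft extends elastically by PL/(AE) and the spring stretches by P/k; together these equal δ_free.
P [ L/(AE) + 1/k ] = δ_free → P [ 1775/(2875×199×10³) + 1/(56×10³) ] = 3.655.
P = 3.655 / 2.096×10⁻⁵ = 174400 N.
Spring extension = P/k = 174400/(56×10³) = 3.114 mm.

δ ≈ 3.11 mm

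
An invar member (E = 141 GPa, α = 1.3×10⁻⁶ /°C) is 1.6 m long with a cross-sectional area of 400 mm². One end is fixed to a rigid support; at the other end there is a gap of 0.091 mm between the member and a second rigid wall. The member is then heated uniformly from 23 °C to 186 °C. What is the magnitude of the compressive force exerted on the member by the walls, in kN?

If the wall were absent the member would grow by αΔT L = 1.3×10⁻⁶ × 163 × 1600 = 0.339 mm.
The gap closes (δ_free > 0.091 mm) and the wall then resists a further 0.339 − 0.091 = 0.248 mm of expansion.
Compatibility: PL/(AE) = 0.248 mm, so σ = P/A = E × (0.248/1600) = 21.86 MPa.
P = σA = 21.86 × 400 = 8.743 kN.

P ≈ 8.74 kN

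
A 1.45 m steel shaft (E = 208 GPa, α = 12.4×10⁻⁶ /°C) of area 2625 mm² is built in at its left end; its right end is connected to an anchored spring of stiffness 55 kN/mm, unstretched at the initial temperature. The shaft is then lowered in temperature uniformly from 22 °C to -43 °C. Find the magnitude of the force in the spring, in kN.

P ≈ 56.1 kN

Free thermal contraction: δ_free = αΔT L = 12.4×10⁻⁶ × 65 × 1450 = 1.169 mm.
Let P be the tensile force in the spring. The shaft extends elastically by PL/(AE) and the spring stretches by P/k; together these equal δ_free.
P [ L/(AE) + 1/k ] = δ_free → P [ 1450/(2625×208×10³) + 1/(55×10³) ] = 1.169.
P = 1.169 / 2.084×10⁻⁵ = 56090 N.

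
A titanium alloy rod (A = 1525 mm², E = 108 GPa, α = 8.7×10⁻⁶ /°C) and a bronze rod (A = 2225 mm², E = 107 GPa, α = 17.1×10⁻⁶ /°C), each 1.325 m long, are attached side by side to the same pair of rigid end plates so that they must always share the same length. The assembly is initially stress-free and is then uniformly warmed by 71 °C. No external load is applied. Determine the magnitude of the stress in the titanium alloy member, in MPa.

The bronze has the larger α, so on heating it would change length more than the titanium alloy if both were free. The rigid plates force a common final length, so the bronze is put into compression and the titanium alloy into tension, with equal and opposite forces P (no external load).
Setting the final lengths equal and cancelling L: (α₁ − α₂)ΔT = P/(A₁E₁) + P/(A₂E₂).
|α₁ − α₂|·ΔT = 8.4×10⁻⁶ × 71 = 0.0005964.
1/(A₁E₁) + 1/(A₂E₂) = 1/(1525×108×10³) + 1/(2225×107×10³) = 1.027×10⁻⁸ N⁻¹.
P = 0.0005964 / 1.027×10⁻⁸ = 58060 N = 58.06 kN.
σ_{titanium alloy} = P/A₁ = 58060/1525 = 38.07 MPa, tensile.

σ ≈ 38.1 MPa (tensile)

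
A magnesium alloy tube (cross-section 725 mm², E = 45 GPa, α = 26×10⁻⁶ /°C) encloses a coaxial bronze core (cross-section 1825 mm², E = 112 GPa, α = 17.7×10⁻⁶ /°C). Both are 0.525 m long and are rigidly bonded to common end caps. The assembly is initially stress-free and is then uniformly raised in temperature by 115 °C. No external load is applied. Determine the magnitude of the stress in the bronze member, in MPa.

σ ≈ 14.7 MPa (tensile)

The magnesium alloy has the larger α, so on heating it would change length more than the bronze if both were free. The rigid plates force a common final length, so the magnesium alloy is put into compression and the bronze into tension, with equal and opposite forces P (no external load).
Compatibility of the two members (thermal + elastic change equal): (α₁ − α₂)ΔT = P·[1/(A₁E₁) + 1/(A₂E₂)].
|α₁ − α₂|·ΔT = 8.3×10⁻⁶ × 115 = 0.0009545.
1/(A₁E₁) + 1/(A₂E₂) = 1/(725×45×10³) + 1/(1825×112×10³) = 3.554×10⁻⁸ N⁻¹.
P = 0.0009545 / 3.554×10⁻⁸ = 26850 N = 26.85 kN.
σ_{bronze} = P/A₂ = 26850/1825 = 14.71 MPa, tensile.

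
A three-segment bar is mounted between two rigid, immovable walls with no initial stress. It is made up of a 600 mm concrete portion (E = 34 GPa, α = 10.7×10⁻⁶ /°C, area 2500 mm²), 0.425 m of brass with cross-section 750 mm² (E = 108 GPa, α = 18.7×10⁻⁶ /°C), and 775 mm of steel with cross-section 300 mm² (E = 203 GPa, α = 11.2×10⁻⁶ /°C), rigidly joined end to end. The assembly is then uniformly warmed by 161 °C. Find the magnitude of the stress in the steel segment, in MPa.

With the walls removed the bar would change length by δ_free = Σ αᵢΔT Lᵢ = 10.7×10⁻⁶×161×600 + 18.7×10⁻⁶×161×425 + 11.2×10⁻⁶×161×775 = 3.711 mm.
Since the ends are fixed, an axial force P builds up, equal in every segment, with P · Σ Lᵢ/(AᵢEᵢ) = δ_free.
Σ Lᵢ/(AᵢEᵢ) = 600/(2500×34×10³) + 425/(750×108×10³) + 775/(300×203×10³) = 2.503×10⁻⁵ mm/N.
So P = 3.711 / 2.503×10⁻⁵ = 148.2 kN, compressive.
σ_{steel} = P / A = 148200 / 300 = 494.1 MPa.

σ ≈ 494 MPa (compressive)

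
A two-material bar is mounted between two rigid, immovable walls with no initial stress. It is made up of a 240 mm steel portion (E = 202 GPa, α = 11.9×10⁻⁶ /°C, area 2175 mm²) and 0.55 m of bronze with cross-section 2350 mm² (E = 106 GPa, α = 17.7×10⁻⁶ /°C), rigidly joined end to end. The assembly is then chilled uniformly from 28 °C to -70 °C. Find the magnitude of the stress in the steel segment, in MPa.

With the walls removed the bar would change length by δ_free = Σ αᵢΔT Lᵢ = 11.9×10⁻⁶×98×240 + 17.7×10⁻⁶×98×550 = 1.234 mm.
The walls prevent any net length change, so an axial force P (same in every segment) develops. Compatibility: P · Σ Lᵢ/(AᵢEᵢ) = δ_free.
The series flexibility is Σ Lᵢ/(AᵢEᵢ) = 240/(2175×202×10³) + 550/(2350×106×10³) = 2.754×10⁻⁶ mm/N.
Hence P = δ_free / Σ(L/AE) = 1.234/2.754×10⁻⁶ = 448 kN (tensile).
σ_{steel} = P / A = 448000 / 2175 = 206 MPa.

σ ≈ 206 MPa (tensile)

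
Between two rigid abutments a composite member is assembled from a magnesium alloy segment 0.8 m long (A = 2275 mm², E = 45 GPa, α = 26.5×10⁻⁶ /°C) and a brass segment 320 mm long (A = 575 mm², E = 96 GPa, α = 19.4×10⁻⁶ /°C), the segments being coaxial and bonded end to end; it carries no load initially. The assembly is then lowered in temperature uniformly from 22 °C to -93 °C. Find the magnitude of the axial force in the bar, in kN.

P ≈ 232 kN (tensile)

With the walls removed the bar would change length by δ_free = Σ αᵢΔT Lᵢ = 26.5×10⁻⁶×115×800 + 19.4×10⁻⁶×115×320 = 3.152 mm.
Since the ends are fixed, an axial force P builds up, equal in every segment, with P · Σ Lᵢ/(AᵢEᵢ) = δ_free.
Σ Lᵢ/(AᵢEᵢ) = 800/(2275×45×10³) + 320/(575×96×10³) = 1.361×10⁻⁵ mm/N.
P = 3.152 / 1.361×10⁻⁵ = 231600 N = 231.6 kN, tensile.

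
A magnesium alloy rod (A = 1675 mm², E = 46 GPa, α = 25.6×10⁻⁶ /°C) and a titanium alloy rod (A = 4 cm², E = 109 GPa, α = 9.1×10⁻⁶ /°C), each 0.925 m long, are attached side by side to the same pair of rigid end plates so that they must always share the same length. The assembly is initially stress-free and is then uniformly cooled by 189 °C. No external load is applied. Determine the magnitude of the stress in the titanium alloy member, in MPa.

The magnesium alloy has the larger α, so on cooling it would change length more than the titanium alloy if both were free. The rigid plates force a common final length, so the magnesium alloy is put into tension and the titanium alloy into compression, with equal and opposite forces P (no external load).
Equating the net (thermal + elastic) strains gives |α₁ − α₂|·ΔT = P·[1/(A₁E₁) + 1/(A₂E₂)].
|α₁ − α₂|·ΔT = 16.5×10⁻⁶ × 189 = 0.003118.
1/(A₁E₁) + 1/(A₂E₂) = 1/(1675×46×10³) + 1/(400×109×10³) = 3.591×10⁻⁸ N⁻¹.
So P = 0.003118 / 3.591×10⁻⁸ = 86.83 kN.
σ_{titanium alloy} = P/A₂ = 86830/400 = 217.1 MPa, compressive.

σ ≈ 217 MPa (compressive)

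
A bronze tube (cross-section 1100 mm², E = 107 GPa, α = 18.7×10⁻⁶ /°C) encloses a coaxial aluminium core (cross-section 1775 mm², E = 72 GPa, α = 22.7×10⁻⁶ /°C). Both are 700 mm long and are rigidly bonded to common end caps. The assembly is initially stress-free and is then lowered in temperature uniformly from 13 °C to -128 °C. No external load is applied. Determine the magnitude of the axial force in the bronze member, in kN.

P ≈ 34.6 kN (compressive in the bronze)

The aluminium has the larger α, so on cooling it would change length more than the bronze if both were free. The rigid plates force a common final length, so the aluminium is put into tension and the bronze into compression, with equal and opposite forces P (no external load).
Equating the net (thermal + elastic) strains gives |α₁ − α₂|·ΔT = P·[1/(A₁E₁) + 1/(A₂E₂)].
|α₁ − α₂|·ΔT = 4×10⁻⁶ × 141 = 0.000564.
1/(A₁E₁) + 1/(A₂E₂) = 1/(1100×107×10³) + 1/(1775×72×10³) = 1.632×10⁻⁸ N⁻¹.
So P = 0.000564 / 1.632×10⁻⁸ = 34.56 kN.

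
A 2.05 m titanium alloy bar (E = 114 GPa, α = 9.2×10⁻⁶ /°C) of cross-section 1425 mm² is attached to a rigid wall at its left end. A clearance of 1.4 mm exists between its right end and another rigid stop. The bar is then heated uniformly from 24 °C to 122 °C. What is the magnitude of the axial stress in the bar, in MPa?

Unrestrained expansion: δ_free = αΔT L = 9.2×10⁻⁶ × 98 × 2050 = 1.848 mm.
The gap closes (δ_free > 1.4 mm) and the wall then resists a further 1.848 − 1.4 = 0.4483 mm of expansion.
That suppressed elongation corresponds to σ = E·Δ/L = 114×10³ × 0.4483/2050 = 24.93 MPa.

σ ≈ 24.9 MPa (compressive)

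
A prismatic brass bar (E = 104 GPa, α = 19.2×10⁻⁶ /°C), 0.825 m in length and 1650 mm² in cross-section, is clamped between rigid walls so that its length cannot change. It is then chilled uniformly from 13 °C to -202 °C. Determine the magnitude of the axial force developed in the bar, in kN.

Full restraint means ε = 0, so the stress is σ = EαΔT = 104×10³ × 19.2×10⁻⁶ × 215 = 429.3 MPa.
Axial force P = σA = 429.3 × 1650 = 708400 N = 708.4 kN, tensile.

P ≈ 708 kN (tensile)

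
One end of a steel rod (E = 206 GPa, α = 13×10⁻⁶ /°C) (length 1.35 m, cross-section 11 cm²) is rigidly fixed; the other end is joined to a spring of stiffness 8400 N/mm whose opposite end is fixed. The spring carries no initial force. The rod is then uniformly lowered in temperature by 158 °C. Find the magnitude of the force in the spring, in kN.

Free thermal contraction: δ_free = αΔT L = 13×10⁻⁶ × 158 × 1350 = 2.773 mm.
Let P be the tensile force in the spring. The rod extends elastically by PL/(AE) and the spring stretches by P/k; together these equal δ_free.
P [ L/(AE) + 1/k ] = δ_free → P [ 1350/(1100×206×10³) + 1/(8400) ] = 2.773.
P = 2.773 / 0.000125 = 22180 N.

P ≈ 22.2 kN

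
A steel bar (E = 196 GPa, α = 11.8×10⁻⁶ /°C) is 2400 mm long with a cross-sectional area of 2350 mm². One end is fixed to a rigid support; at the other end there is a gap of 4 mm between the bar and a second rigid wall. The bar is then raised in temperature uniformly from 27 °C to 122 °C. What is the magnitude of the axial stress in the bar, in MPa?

σ ≈ 0 MPa

If the wall were absent the bar would grow by αΔT L = 11.8×10⁻⁶ × 95 × 2400 = 2.69 mm.
Since δ_free = 2.69 mm is less than the 4 mm gap, the bar never touches the wall. No axial force develops.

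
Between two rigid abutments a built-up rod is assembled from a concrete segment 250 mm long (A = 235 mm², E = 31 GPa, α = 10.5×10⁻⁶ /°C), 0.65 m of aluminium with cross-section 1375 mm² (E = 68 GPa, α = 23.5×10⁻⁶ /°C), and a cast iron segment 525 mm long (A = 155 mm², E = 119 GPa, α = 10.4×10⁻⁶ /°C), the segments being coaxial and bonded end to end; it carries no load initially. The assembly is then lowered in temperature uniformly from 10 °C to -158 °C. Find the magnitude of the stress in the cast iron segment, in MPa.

σ ≈ 363 MPa (tensile)

Free thermal contraction of the whole bar: Σ αᵢΔT Lᵢ = 10.5×10⁻⁶×168×250 + 23.5×10⁻⁶×168×650 + 10.4×10⁻⁶×168×525 = 3.924 mm.
The rigid supports impose zero overall length change; the single axial force P common to all segments must satisfy P Σ Lᵢ/(AᵢEᵢ) = δ_free.
The series flexibility is Σ Lᵢ/(AᵢEᵢ) = 250/(235×31×10³) + 650/(1375×68×10³) + 525/(155×119×10³) = 6.973×10⁻⁵ mm/N.
Hence P = δ_free / Σ(L/AE) = 3.924/6.973×10⁻⁵ = 56.28 kN (tensile).
σ_{cast iron} = P / A = 56280 / 155 = 363.1 MPa.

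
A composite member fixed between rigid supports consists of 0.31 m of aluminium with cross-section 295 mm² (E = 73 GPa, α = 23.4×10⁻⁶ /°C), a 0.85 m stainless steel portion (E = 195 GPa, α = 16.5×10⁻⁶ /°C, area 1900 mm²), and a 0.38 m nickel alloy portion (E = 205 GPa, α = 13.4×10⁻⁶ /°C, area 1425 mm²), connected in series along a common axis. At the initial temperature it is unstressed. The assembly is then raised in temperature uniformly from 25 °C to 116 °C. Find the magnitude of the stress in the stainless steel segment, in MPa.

σ ≈ 70.2 MPa (compressive)

With the walls removed the bar would change length by δ_free = Σ αᵢΔT Lᵢ = 23.4×10⁻⁶×91×310 + 16.5×10⁻⁶×91×850 + 13.4×10⁻⁶×91×380 = 2.4 mm.
Since the ends are fixed, an axial force P builds up, equal in every segment, with P · Σ Lᵢ/(AᵢEᵢ) = δ_free.
The series flexibility is Σ Lᵢ/(AᵢEᵢ) = 310/(295×73×10³) + 850/(1900×195×10³) + 380/(1425×205×10³) = 1.799×10⁻⁵ mm/N.
P = 2.4 / 1.799×10⁻⁵ = 133400 N = 133.4 kN, compressive.
σ_{stainless steel} = P / A = 133400 / 1900 = 70.21 MPa.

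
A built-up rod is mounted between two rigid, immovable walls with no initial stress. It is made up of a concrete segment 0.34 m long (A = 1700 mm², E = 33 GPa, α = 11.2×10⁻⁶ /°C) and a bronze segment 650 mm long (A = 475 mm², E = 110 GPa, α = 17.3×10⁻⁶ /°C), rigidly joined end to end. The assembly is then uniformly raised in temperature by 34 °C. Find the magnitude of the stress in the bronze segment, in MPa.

With the walls removed the bar would change length by δ_free = Σ αᵢΔT Lᵢ = 11.2×10⁻⁶×34×340 + 17.3×10⁻⁶×34×650 = 0.5118 mm.
Since the ends are fixed, an axial force P builds up, equal in every segment, with P · Σ Lᵢ/(AᵢEᵢ) = δ_free.
The series flexibility is Σ Lᵢ/(AᵢEᵢ) = 340/(1700×33×10³) + 650/(475×110×10³) = 1.85×10⁻⁵ mm/N.
So P = 0.5118 / 1.85×10⁻⁵ = 27.66 kN, compressive.
σ_{bronze} = P / A = 27660 / 475 = 58.24 MPa.

σ ≈ 58.2 MPa (compressive)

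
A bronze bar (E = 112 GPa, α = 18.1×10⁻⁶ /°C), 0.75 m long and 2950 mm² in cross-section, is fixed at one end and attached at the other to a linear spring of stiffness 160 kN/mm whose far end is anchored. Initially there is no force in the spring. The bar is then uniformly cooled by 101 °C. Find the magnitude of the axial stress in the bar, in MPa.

Free thermal contraction: δ_free = αΔT L = 18.1×10⁻⁶ × 101 × 750 = 1.371 mm.
With a force P in the spring, the elastic change of the bar is PL/(AE) and that of the spring is P/k; compatibility requires their sum to equal δ_free.
So P = δ_free / [L/(AE) + 1/k] = 1.371 / [ 750/(2950×112×10³) + 1/(160×10³) ].
P = 1.371 / 8.52×10⁻⁶ = 160900 N.
σ = P/A = 160900/2950 = 54.55 MPa.

σ ≈ 54.6 MPa (tensile)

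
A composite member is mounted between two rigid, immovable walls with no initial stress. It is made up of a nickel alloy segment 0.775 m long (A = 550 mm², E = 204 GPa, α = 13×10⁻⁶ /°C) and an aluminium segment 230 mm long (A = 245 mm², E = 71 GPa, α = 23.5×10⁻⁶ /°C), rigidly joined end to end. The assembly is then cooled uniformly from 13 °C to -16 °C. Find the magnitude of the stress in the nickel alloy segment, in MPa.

Free thermal contraction of the whole bar: Σ αᵢΔT Lᵢ = 13×10⁻⁶×29×775 + 23.5×10⁻⁶×29×230 = 0.4489 mm.
The walls prevent any net length change, so an axial force P (same in every segment) develops. Compatibility: P · Σ Lᵢ/(AᵢEᵢ) = δ_free.
Σ Lᵢ/(AᵢEᵢ) = 775/(550×204×10³) + 230/(245×71×10³) = 2.013×10⁻⁵ mm/N.
Hence P = δ_free / Σ(L/AE) = 0.4489/2.013×10⁻⁵ = 22.3 kN (tensile).
σ_{nickel alloy} = P / A = 22300 / 550 = 40.55 MPa.

σ ≈ 40.5 MPa (tensile)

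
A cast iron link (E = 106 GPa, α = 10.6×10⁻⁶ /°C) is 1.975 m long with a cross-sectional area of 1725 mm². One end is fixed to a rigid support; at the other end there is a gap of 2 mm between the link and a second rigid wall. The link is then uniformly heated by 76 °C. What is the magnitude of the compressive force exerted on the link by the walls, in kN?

P ≈ 0 kN

If the wall were absent the link would grow by αΔT L = 10.6×10⁻⁶ × 76 × 1975 = 1.591 mm.
This is smaller than the 2 mm clearance, so the link expands freely without reaching the stop — the stress is zero.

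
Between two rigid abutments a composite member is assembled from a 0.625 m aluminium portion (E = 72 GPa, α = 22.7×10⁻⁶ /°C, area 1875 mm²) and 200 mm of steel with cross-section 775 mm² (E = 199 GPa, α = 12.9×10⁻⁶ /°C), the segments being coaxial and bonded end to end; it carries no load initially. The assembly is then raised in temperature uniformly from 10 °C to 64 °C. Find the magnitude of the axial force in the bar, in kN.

If the supports were absent, the total length change would be Σ αᵢΔT Lᵢ = 22.7×10⁻⁶×54×625 + 12.9×10⁻⁶×54×200 = 0.9054 mm.
Since the ends are fixed, an axial force P builds up, equal in every segment, with P · Σ Lᵢ/(AᵢEᵢ) = δ_free.
The series flexibility is Σ Lᵢ/(AᵢEᵢ) = 625/(1875×72×10³) + 200/(775×199×10³) = 5.926×10⁻⁶ mm/N.
P = 0.9054 / 5.926×10⁻⁶ = 152800 N = 152.8 kN, compressive.

P ≈ 153 kN (compressive)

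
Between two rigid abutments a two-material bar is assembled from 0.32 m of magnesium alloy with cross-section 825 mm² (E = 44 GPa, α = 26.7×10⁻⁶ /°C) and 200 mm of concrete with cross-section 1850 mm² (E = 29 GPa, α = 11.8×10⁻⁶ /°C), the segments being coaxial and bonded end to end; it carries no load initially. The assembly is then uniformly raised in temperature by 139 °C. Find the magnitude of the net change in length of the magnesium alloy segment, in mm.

Free thermal expansion of the whole bar: Σ αᵢΔT Lᵢ = 26.7×10⁻⁶×139×320 + 11.8×10⁻⁶×139×200 = 1.516 mm.
The rigid supports impose zero overall length change; the single axial force P common to all segments must satisfy P Σ Lᵢ/(AᵢEᵢ) = δ_free.
The series flexibility is Σ Lᵢ/(AᵢEᵢ) = 320/(825×44×10³) + 200/(1850×29×10³) = 1.254×10⁻⁵ mm/N.
P = 1.516 / 1.254×10⁻⁵ = 120800 N = 120.8 kN, compressive.
For the magnesium alloy segment, free thermal change = 26.7×10⁻⁶×139×320 = 1.188 mm and elastic change from P = 120800×320/(825×44×10³) = 1.065 mm; these oppose, so the net change is 0.122 mm (segment lengthens).

|ΔL| ≈ 0.122 mm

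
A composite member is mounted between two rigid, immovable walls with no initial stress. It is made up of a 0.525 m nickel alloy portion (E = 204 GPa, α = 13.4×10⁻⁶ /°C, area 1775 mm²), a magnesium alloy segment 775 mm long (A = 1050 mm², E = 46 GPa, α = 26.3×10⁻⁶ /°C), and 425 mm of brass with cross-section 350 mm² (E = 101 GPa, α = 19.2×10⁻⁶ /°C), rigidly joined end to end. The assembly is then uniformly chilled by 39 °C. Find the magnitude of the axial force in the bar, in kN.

Free thermal contraction of the whole bar: Σ αᵢΔT Lᵢ = 13.4×10⁻⁶×39×525 + 26.3×10⁻⁶×39×775 + 19.2×10⁻⁶×39×425 = 1.388 mm.
The walls prevent any net length change, so an axial force P (same in every segment) develops. Compatibility: P · Σ Lᵢ/(AᵢEᵢ) = δ_free.
Σ Lᵢ/(AᵢEᵢ) = 525/(1775×204×10³) + 775/(1050×46×10³) + 425/(350×101×10³) = 2.952×10⁻⁵ mm/N.
P = 1.388 / 2.952×10⁻⁵ = 47010 N = 47.01 kN, tensile.

P ≈ 47 kN (tensile)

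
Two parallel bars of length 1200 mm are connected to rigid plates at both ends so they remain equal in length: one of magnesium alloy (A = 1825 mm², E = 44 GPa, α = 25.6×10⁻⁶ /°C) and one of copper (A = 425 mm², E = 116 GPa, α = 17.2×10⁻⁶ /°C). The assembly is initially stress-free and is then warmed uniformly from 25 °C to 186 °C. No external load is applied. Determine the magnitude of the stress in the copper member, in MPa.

Equilibrium of a rigid end plate with no external load gives equal and opposite internal forces ±P in the two members. Since α_{magnesium alloy} > α_{copper}, heating drives the magnesium alloy into compression and the copper into tension.
Compatibility of the two members (thermal + elastic change equal): (α₁ − α₂)ΔT = P·[1/(A₁E₁) + 1/(A₂E₂)].
|α₁ − α₂|·ΔT = 8.4×10⁻⁶ × 161 = 0.001352.
1/(A₁E₁) + 1/(A₂E₂) = 1/(1825×44×10³) + 1/(425×116×10³) = 3.274×10⁻⁸ N⁻¹.
So P = 0.001352 / 3.274×10⁻⁸ = 41.31 kN.
σ_{copper} = P/A₂ = 41310/425 = 97.2 MPa, tensile.

σ ≈ 97.2 MPa (tensile)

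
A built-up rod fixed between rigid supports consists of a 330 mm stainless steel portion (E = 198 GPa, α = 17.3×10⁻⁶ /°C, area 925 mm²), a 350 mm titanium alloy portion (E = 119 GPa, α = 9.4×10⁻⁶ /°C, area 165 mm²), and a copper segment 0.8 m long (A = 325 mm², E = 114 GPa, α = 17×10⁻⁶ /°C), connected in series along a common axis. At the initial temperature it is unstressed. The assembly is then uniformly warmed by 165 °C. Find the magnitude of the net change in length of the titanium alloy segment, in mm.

Free thermal expansion of the whole bar: Σ αᵢΔT Lᵢ = 17.3×10⁻⁶×165×330 + 9.4×10⁻⁶×165×350 + 17×10⁻⁶×165×800 = 3.729 mm.
The walls prevent any net length change, so an axial force P (same in every segment) develops. Compatibility: P · Σ Lᵢ/(AᵢEᵢ) = δ_free.
The series flexibility is Σ Lᵢ/(AᵢEᵢ) = 330/(925×198×10³) + 350/(165×119×10³) + 800/(325×114×10³) = 4.122×10⁻⁵ mm/N.
So P = 3.729 / 4.122×10⁻⁵ = 90.46 kN, compressive.
For the titanium alloy segment, free thermal change = 9.4×10⁻⁶×165×350 = 0.5428 mm and elastic change from P = 90460×350/(165×119×10³) = 1.613 mm; these oppose, so the net change is 1.07 mm (segment shortens).

|ΔL| ≈ 1.07 mm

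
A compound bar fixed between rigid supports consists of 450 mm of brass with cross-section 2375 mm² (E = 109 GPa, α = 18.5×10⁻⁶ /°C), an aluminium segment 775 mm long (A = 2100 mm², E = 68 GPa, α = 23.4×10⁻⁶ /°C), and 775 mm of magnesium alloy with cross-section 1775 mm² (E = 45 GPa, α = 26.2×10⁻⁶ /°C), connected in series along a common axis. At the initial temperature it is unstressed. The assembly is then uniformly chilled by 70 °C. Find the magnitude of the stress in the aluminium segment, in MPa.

If the supports were absent, the total length change would be Σ αᵢΔT Lᵢ = 18.5×10⁻⁶×70×450 + 23.4×10⁻⁶×70×775 + 26.2×10⁻⁶×70×775 = 3.274 mm.
The walls prevent any net length change, so an axial force P (same in every segment) develops. Compatibility: P · Σ Lᵢ/(AᵢEᵢ) = δ_free.
The series flexibility is Σ Lᵢ/(AᵢEᵢ) = 450/(2375×109×10³) + 775/(2100×68×10³) + 775/(1775×45×10³) = 1.687×10⁻⁵ mm/N.
Hence P = δ_free / Σ(L/AE) = 3.274/1.687×10⁻⁵ = 194.1 kN (tensile).
σ_{aluminium} = P / A = 194100 / 2100 = 92.41 MPa.

σ ≈ 92.4 MPa (tensile)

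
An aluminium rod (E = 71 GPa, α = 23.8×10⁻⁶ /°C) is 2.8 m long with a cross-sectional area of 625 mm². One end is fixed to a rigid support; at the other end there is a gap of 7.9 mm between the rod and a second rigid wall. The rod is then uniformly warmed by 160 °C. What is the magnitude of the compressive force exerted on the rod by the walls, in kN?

Free thermal elongation = αΔT L = 23.8×10⁻⁶ × 160 × 2800 = 10.66 mm.
After closing the 7.9 mm clearance, 10.66 − 7.9 = 2.762 mm of expansion remains to be suppressed by the wall.
Compatibility: PL/(AE) = 2.762 mm, so σ = P/A = E × (2.762/2800) = 70.05 MPa.
P = σA = 70.05 × 625 = 43.78 kN.

P ≈ 43.8 kN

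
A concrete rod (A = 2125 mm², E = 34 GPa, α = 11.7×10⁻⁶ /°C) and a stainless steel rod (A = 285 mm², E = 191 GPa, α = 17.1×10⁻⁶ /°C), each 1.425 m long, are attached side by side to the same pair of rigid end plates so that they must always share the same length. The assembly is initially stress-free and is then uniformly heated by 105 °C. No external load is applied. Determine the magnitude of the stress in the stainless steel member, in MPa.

σ ≈ 61.8 MPa (compressive)

Both members must finish at the same length. With the larger α, the stainless steel tends to over-expand; the plates restrain it, putting the stainless steel in compression and the concrete in tension. With no external load the two internal forces are equal and opposite, magnitude P.
Equating the net (thermal + elastic) strains gives |α₁ − α₂|·ΔT = P·[1/(A₁E₁) + 1/(A₂E₂)].
|α₁ − α₂|·ΔT = 5.4×10⁻⁶ × 105 = 0.000567.
1/(A₁E₁) + 1/(A₂E₂) = 1/(2125×34×10³) + 1/(285×191×10³) = 3.221×10⁻⁸ N⁻¹.
So P = 0.000567 / 3.221×10⁻⁸ = 17.6 kN.
σ_{stainless steel} = P/A₂ = 17600/285 = 61.76 MPa, compressive.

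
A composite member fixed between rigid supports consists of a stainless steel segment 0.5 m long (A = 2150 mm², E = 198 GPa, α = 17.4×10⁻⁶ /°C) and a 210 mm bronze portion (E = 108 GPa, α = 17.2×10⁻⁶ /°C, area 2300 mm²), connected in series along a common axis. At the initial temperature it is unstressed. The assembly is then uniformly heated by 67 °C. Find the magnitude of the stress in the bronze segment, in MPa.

If the supports were absent, the total length change would be Σ αᵢΔT Lᵢ = 17.4×10⁻⁶×67×500 + 17.2×10⁻⁶×67×210 = 0.8249 mm.
Since the ends are fixed, an axial force P builds up, equal in every segment, with P · Σ Lᵢ/(AᵢEᵢ) = δ_free.
The series flexibility is Σ Lᵢ/(AᵢEᵢ) = 500/(2150×198×10³) + 210/(2300×108×10³) = 2.02×10⁻⁶ mm/N.
P = 0.8249 / 2.02×10⁻⁶ = 408400 N = 408.4 kN, compressive.
σ_{bronze} = P / A = 408400 / 2300 = 177.6 MPa.

σ ≈ 178 MPa (compressive)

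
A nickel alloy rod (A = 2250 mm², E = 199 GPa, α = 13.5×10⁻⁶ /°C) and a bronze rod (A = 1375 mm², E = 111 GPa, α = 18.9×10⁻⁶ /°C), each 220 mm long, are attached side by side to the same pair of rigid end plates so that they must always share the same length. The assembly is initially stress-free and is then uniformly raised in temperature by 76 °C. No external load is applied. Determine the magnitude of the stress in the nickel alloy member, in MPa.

σ ≈ 20.8 MPa (tensile)

Both members must finish at the same length. With the larger α, the bronze tends to over-expand; the plates restrain it, putting the bronze in compression and the nickel alloy in tension. With no external load the two internal forces are equal and opposite, magnitude P.
Compatibility of the two members (thermal + elastic change equal): (α₁ − α₂)ΔT = P·[1/(A₁E₁) + 1/(A₂E₂)].
|α₁ − α₂|·ΔT = 5.4×10⁻⁶ × 76 = 0.0004104.
1/(A₁E₁) + 1/(A₂E₂) = 1/(2250×199×10³) + 1/(1375×111×10³) = 8.785×10⁻⁹ N⁻¹.
P = 0.0004104 / 8.785×10⁻⁹ = 46710 N = 46.71 kN.
σ_{nickel alloy} = P/A₁ = 46710/2250 = 20.76 MPa, tensile.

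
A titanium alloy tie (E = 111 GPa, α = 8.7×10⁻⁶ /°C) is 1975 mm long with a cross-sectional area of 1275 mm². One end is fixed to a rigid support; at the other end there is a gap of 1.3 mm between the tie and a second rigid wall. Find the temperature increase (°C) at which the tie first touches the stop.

The gap closes when αΔT L = 1.3 mm, since the tie is still unstressed at that instant.
So ΔT = g/(αL) = 1.3/(8.7×10⁻⁶ × 1975) = 75.66 °C.

ΔT ≈ 75.7 °C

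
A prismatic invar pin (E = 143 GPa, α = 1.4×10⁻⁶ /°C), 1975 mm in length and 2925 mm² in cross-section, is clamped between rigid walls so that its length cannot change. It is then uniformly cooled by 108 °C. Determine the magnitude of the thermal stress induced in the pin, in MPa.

The supports are rigid, so the total axial strain is zero. The restrained thermal strain is ε = αΔT = 1.4×10⁻⁶ × 108 = 151.2×10⁻⁶.
σ = EαΔT = 143×10³ × 1.4×10⁻⁶ × 108 = 21.62 MPa (tensile; the pin is trying to contract).

σ ≈ 21.6 MPa (tensile)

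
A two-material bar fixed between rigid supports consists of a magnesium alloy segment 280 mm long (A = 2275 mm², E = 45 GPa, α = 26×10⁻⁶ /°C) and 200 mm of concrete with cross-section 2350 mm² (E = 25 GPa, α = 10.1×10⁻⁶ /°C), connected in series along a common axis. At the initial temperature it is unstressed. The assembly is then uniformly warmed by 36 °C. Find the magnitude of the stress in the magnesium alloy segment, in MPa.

If the supports were absent, the total length change would be Σ αᵢΔT Lᵢ = 26×10⁻⁶×36×280 + 10.1×10⁻⁶×36×200 = 0.3348 mm.
The rigid supports impose zero overall length change; the single axial force P common to all segments must satisfy P Σ Lᵢ/(AᵢEᵢ) = δ_free.
Σ Lᵢ/(AᵢEᵢ) = 280/(2275×45×10³) + 200/(2350×25×10³) = 6.139×10⁻⁶ mm/N.
So P = 0.3348 / 6.139×10⁻⁶ = 54.53 kN, compressive.
σ_{magnesium alloy} = P / A = 54530 / 2275 = 23.97 MPa.

σ ≈ 24 MPa (compressive)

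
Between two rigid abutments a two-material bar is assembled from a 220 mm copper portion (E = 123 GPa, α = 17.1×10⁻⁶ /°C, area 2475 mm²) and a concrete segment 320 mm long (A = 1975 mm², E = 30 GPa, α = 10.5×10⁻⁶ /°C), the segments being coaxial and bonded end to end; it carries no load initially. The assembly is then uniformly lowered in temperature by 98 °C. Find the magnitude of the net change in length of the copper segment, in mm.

If the supports were absent, the total length change would be Σ αᵢΔT Lᵢ = 17.1×10⁻⁶×98×220 + 10.5×10⁻⁶×98×320 = 0.698 mm.
Since the ends are fixed, an axial force P builds up, equal in every segment, with P · Σ Lᵢ/(AᵢEᵢ) = δ_free.
The series flexibility is Σ Lᵢ/(AᵢEᵢ) = 220/(2475×123×10³) + 320/(1975×30×10³) = 6.124×10⁻⁶ mm/N.
P = 0.698 / 6.124×10⁻⁶ = 114000 N = 114 kN, tensile.
For the copper segment, free thermal change = 17.1×10⁻⁶×98×220 = 0.3687 mm and elastic change from P = 114000×220/(2475×123×10³) = 0.08237 mm; these oppose, so the net change is 0.286 mm (segment shortens).

|ΔL| ≈ 0.286 mm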